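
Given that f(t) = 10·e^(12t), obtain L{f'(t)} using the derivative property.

f(0) = 10, F(s) = 10/(s-12). L{f'(t)} = s·F(s) - f(0) = 10s/(s-12) - 10 = (10s - 10(s-12))/(s-12) = 120/(s-12)

Final answer: 120/(s-12)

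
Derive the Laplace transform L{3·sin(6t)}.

L{sin(ωt)} = ω/(s² + ω²), so L{sin(6t)} = 6/(s² + 36). Then L{3·sin(6t)} = 3·6/(s² + 36) = 18/(s² + 36)

Final answer: 18/(s² + 36)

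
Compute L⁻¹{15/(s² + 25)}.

This is the form c·a/(s² + a²) with a = 5, c = 3. L⁻¹ = 3·sin(5t)

Final answer: 3·sin(5t)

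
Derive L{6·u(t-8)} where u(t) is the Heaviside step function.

L{u(t-a)} = e^(-as)/s. Here a=8, so L{u(t-8)} = e^(-8s)/s, and L{6·u(t-8)} = 6·e^(-8s)/s

Final answer: 6·e^(-8s)/s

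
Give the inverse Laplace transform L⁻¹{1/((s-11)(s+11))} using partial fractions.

Decompose: A/(s-11) + B/(s+11). A = 1/22, B = -1/22. f(t) = (e^(11t) - e^(-11t))/22

Final answer: (e^(11t) - e^(-11t))/22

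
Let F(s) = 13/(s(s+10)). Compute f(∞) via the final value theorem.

f(∞) = lim_{s→0} s·13/(s(s+10)) = lim_{s→0} 13/(s+10) = 13/10 = 13/10

Final answer: 13/10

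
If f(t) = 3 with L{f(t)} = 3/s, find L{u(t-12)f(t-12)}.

Time shift theorem: L{u(t-a)f(t-a)} = e^(-as)F(s). Here a=12, F(s) = 3/s, so L{u(t-12)f(t-12)} = e^(-12s)·3/s

Final answer: e^(-12s)·3/s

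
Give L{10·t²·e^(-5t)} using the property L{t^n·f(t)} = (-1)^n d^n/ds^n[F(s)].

L{e^(-5t)} = 1/(s+5). d/ds[1/(s+5)] = -1/(s+5)². d²/ds²[1/(s+5)] = 2/(s+5)³. So L{t²·e^(-5t)} = (-1)² · 2/(s+5)³ = 2/(s+5)³. Then L{10·t²·e^(-5t)} = 10·2/(s+5)³ = 20/(s+5)³

Final answer: 20/(s+5)³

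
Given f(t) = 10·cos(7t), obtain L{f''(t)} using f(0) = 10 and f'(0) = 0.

F(s) = 10s/(s² + 49). L{f''(t)} = s²F(s) - sf(0) - f'(0) = 10s³/(s² + 49) - 10s = (10s³ - 10s(s² + 49))/(s² + 49) = -490s/(s² + 49)

Final answer: -490s/(s² + 49)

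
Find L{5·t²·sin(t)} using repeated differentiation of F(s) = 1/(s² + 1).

F(s) = 1/(s² + 1). F'(s) = -2s/(s² + 1)². F''(s) = -2(1 - 3s²)/(s² + 1)³ = (6s² - 2)/(s² + 1)³. So L{t²·sin(t)} = (-1)² F''(s) = (6s² - 2)/(s² + 1)³. Then L{5·t²·sin(t)} = 5·(6s² - 2)/(s² + 1)³ = (30s² - 10)/(s² + 1)³

Final answer: (30s² - 10)/(s² + 1)³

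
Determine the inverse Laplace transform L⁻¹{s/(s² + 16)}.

L⁻¹{s/(s² + 16)} = cos(4t)

Final answer: cos(4t)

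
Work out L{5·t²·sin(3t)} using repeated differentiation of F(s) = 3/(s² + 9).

F(s) = 3/(s² + 9). F'(s) = -6s/(s² + 9)². F''(s) = -6(9 - 3s²)/(s² + 9)³ = (18s² - 54)/(s² + 9)³. So L{t²·sin(3t)} = (-1)² F''(s) = (18s² - 54)/(s² + 9)³. Then L{5·t²·sin(3t)} = 5·(18s² - 54)/(s² + 9)³ = (90s² - 270)/(s² + 9)³

Final answer: (90s² - 270)/(s² + 9)³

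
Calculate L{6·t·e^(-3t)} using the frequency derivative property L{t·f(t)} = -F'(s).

L{e^(-3t)} = 1/(s+3). By frequency derivative: L{t·e^(-3t)} = -d/ds[1/(s+3)] = -(-1)/(s+3)² = 1/(s+3)². Then L{6·t·e^(-3t)} = 6·1/(s+3)² = 6/(s+3)²

Final answer: 6/(s+3)²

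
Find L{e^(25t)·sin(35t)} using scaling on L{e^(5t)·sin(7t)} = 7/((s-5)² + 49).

Scaling with a=5: L{e^(25t)·sin(35t)} = (1/5) · 7/((s/5-5)² + 49). Simplifying: 35/((s-25)² + 1225)

Final answer: 35/((s-25)² + 1225)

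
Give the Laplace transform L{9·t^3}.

L{t^n} = n!/s^(n+1), so L{t^3} = 6/s^4. Then L{9·t^3} = 9·6/s^4 = 54/s^4

Final answer: 54/s^4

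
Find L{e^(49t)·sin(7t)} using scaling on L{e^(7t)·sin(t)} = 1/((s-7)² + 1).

Scaling with a=7: L{e^(49t)·sin(7t)} = (1/7) · 1/((s/7-7)² + 1). Simplifying: 7/((s-49)² + 49)

Final answer: 7/((s-49)² + 49)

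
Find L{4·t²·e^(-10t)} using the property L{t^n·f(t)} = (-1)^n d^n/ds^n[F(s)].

L{e^(-10t)} = 1/(s+10). d/ds[1/(s+10)] = -1/(s+10)². d²/ds²[1/(s+10)] = 2/(s+10)³. So L{t²·e^(-10t)} = (-1)² · 2/(s+10)³ = 2/(s+10)³. Then L{4·t²·e^(-10t)} = 4·2/(s+10)³ = 8/(s+10)³

Final answer: 8/(s+10)³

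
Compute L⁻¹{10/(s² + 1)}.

This is the form c·a/(s² + a²) with a = 1, c = 10. L⁻¹ = 10·sin(t)

Final answer: 10·sin(t)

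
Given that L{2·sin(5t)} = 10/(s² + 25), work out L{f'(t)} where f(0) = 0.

L{f'(t)} = s·F(s) - f(0) = s·10/(s² + 25) - 0 = 10s/(s² + 25)

Final answer: 10s/(s² + 25)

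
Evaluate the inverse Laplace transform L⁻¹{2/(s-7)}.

L⁻¹{1/(s-a)} = e^(at), so L⁻¹{1/(s-7)} = e^(7t), and L⁻¹{2/(s-7)} = 2·e^(7t)

Final answer: 2·e^(7t)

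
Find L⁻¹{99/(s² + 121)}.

This is the form c·a/(s² + a²) with a = 11, c = 9. L⁻¹ = 9·sin(11t)

Final answer: 9·sin(11t)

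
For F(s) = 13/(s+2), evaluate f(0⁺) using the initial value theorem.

f(0⁺) = lim_{s→∞} s·13/(s+2) = lim_{s→∞} 13s/(s+2) = 13

Final answer: 13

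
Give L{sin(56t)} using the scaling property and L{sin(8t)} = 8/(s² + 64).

Using L{f(at)} = (1/a)F(s/a) with a=7: L{sin(56t)} = (1/7) · 8/((s/7)² + 64) = (1/7) · 8·49/(s² + 3136) = 56/(s² + 3136)

Final answer: 56/(s² + 3136)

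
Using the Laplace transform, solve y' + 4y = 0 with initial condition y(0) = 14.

L{y'} + 4L{y} = 0. sY - 14 + 4Y = 0. Y(s+4) = 14. Y = 14/(s+4)

Final answer: y(t) = 14e^(-4t)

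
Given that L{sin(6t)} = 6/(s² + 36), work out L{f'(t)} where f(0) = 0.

L{f'(t)} = s·F(s) - f(0) = s·6/(s² + 36) - 0 = 6s/(s² + 36)

Final answer: 6s/(s² + 36)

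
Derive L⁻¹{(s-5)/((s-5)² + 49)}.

Using frequency shift: L⁻¹{(s-a)/((s-a)² + b²)} = e^(at)cos(bt). Here a=5, b=7

Final answer: e^(5t)·cos(7t)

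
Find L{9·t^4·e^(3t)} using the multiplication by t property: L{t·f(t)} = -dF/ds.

Using L{t^n·e^(at)} = n!/(s-a)^(n+1), L{t^4·e^(3t)} = 24/(s-3)^5, so L{9·t^4·e^(3t)} = 9·24/(s-3)^5 = 216/(s-3)^5

Final answer: 216/(s-3)^5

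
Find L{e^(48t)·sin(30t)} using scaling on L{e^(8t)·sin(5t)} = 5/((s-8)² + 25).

Scaling with a=6: L{e^(48t)·sin(30t)} = (1/6) · 5/((s/6-8)² + 25). Simplifying: 30/((s-48)² + 900)

Final answer: 30/((s-48)² + 900)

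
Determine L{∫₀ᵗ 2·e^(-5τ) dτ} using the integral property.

L{∫₀ᵗ f(τ)dτ} = F(s)/s with F(s) = 2/(s+5), so L{∫₀ᵗ 2·e^(-5τ) dτ} = 2/(s(s+5))

Final answer: 2/(s(s+5))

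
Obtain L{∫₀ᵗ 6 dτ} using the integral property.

L{∫₀ᵗ f(τ)dτ} = F(s)/s with f(t) = 6. F(s) = 6/s, so L{∫₀ᵗ 6 dτ} = (6/s)/s = 6/s². (Check: ∫₀ᵗ 6 dτ = 6t.)

Final answer: 6/s²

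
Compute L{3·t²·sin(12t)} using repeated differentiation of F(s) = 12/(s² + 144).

F(s) = 12/(s² + 144). F'(s) = -24s/(s² + 144)². F''(s) = -24(144 - 3s²)/(s² + 144)³ = (72s² - 3456)/(s² + 144)³. So L{t²·sin(12t)} = (-1)² F''(s) = (72s² - 3456)/(s² + 144)³. Then L{3·t²·sin(12t)} = 3·(72s² - 3456)/(s² + 144)³ = (216s² - 10368)/(s² + 144)³

Final answer: (216s² - 10368)/(s² + 144)³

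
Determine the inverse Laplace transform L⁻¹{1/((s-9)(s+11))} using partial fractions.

Decompose: A/(s-9) + B/(s+11). A = 1/20, B = -1/20. f(t) = (e^(9t) - e^(-11t))/20

Final answer: (e^(9t) - e^(-11t))/20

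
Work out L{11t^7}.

L{t^n} = n!/s^(n+1). So L{11t^7} = 11·7!/s^8 = 55440/s^8

Final answer: 55440/s^8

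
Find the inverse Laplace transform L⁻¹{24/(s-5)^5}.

L⁻¹{n!/(s-a)^(n+1)} = t^n·e^(at) with n=4, a=5. So L⁻¹{24/(s-5)^5} = t^4·e^(5t)

Final answer: t^4·e^(5t)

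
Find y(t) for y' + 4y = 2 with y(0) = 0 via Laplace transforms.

sY + 4Y = 2/s. Y = 2/(s(s+4)). Partial fractions: Y = 1/2/s - 1/2/(s+4)

Final answer: y(t) = 1/2(1 - e^(-4t))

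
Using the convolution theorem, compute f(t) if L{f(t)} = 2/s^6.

2/s^6 = (2/s)·(1/s^5) = L{2}·L{t^4/24}. By convolution, f(t) = 2*t^4/24 = ∫₀ᵗ 2·τ^4/24 dτ = 2·t^5/120

Final answer: 2·t^5/120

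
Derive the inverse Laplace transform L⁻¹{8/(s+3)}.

L⁻¹{1/(s-a)} = e^(at), so L⁻¹{1/(s+3)} = e^(-3t), and L⁻¹{8/(s+3)} = 8·e^(-3t)

Final answer: 8·e^(-3t)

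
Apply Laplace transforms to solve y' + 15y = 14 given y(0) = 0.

sY + 15Y = 14/s. Y = 14/(s(s+15)). Partial fractions: Y = 14/15/s - 14/15/(s+15)

Final answer: y(t) = 14/15(1 - e^(-15t))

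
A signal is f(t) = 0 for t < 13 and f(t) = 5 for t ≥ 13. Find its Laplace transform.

f(t) = 5·u(t-13). L{u(t-13)} = e^(-13s)/s, so L{f(t)} = 5·e^(-13s)/s

Final answer: 5·e^(-13s)/s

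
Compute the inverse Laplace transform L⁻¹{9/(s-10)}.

L⁻¹{1/(s-a)} = e^(at), so L⁻¹{1/(s-10)} = e^(10t), and L⁻¹{9/(s-10)} = 9·e^(10t)

Final answer: 9·e^(10t)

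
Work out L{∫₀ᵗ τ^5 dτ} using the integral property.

L{∫₀ᵗ f(τ)dτ} = F(s)/s with f(t) = t^5. F(s) = 120/s^6, so L{∫₀ᵗ τ^5 dτ} = (120/s^6)/s = 120/s^7. (Check: ∫₀ᵗ τ^5 dτ = t^6/6.)

Final answer: 120/s^7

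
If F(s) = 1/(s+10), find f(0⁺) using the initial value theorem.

f(0⁺) = lim_{s→∞} s·1/(s+10) = lim_{s→∞} s/(s+10) = 1

Final answer: 1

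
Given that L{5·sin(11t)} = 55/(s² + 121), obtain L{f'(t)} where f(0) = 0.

L{f'(t)} = s·F(s) - f(0) = s·55/(s² + 121) - 0 = 55s/(s² + 121)

Final answer: 55s/(s² + 121)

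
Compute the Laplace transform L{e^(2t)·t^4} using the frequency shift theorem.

L{e^(at)·t^n} = n!/(s-a)^(n+1), so L{e^(2t)·t^4} = 24/(s-2)^5

Final answer: 24/(s-2)^5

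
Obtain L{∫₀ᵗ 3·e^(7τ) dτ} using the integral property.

L{∫₀ᵗ f(τ)dτ} = F(s)/s with F(s) = 3/(s-7), so L{∫₀ᵗ 3·e^(7τ) dτ} = 3/(s(s-7))

Final answer: 3/(s(s-7))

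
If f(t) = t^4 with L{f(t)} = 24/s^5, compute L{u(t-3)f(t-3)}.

Time shift theorem: L{u(t-a)f(t-a)} = e^(-as)F(s). Here a=3, F(s) = 24/s^5, so L{u(t-3)f(t-3)} = e^(-3s)·24/s^5

Final answer: e^(-3s)·24/s^5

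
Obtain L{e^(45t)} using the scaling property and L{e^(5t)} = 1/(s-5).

Using L{f(at)} = (1/a)F(s/a) with a=9 and f(t) = e^(5t): L{e^(45t)} = (1/9) · 1/((s/9)-5) = (1/9) · 9/(s-45) = 1/(s-45)

Final answer: 1/(s-45)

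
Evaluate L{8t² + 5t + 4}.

L{8t² + 5t + 4} = 8·2/s³ + 5/s² + 4/s = 16/s³ + 5/s² + 4/s

Final answer: 16/s³ + 5/s² + 4/s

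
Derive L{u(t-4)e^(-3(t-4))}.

u(t-a)f(t-a) with f(t)=e^(-3t). L{e^(-3t)} = 1/(s+3). By time shift: e^(-4s)/(s+3)

Final answer: e^(-4s)/(s+3)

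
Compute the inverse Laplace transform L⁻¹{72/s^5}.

L⁻¹{n!/s^(n+1)} = t^n with n=4. So L⁻¹{24/s^5} = t^4, and L⁻¹{72/s^5} = (72/24)·t^4 = 3·t^4

Final answer: 3·t^4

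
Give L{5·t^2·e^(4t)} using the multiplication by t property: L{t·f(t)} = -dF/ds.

Using L{t^n·e^(at)} = n!/(s-a)^(n+1), L{t^2·e^(4t)} = 2/(s-4)^3, so L{5·t^2·e^(4t)} = 5·2/(s-4)^3 = 10/(s-4)^3

Final answer: 10/(s-4)^3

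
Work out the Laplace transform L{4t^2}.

L{4t^2} = 4 · L{t^2} = 4 · 2/s^3 = 8/s^3

Final answer: 8/s^3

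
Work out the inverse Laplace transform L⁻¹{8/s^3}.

L⁻¹{n!/s^(n+1)} = t^n with n=2. So L⁻¹{2/s^3} = t^2, and L⁻¹{8/s^3} = (8/2)·t^2 = 4·t^2

Final answer: 4·t^2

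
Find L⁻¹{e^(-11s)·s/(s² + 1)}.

L⁻¹{s/(s² + 1)} = cos(t). By the time shift theorem, L⁻¹{e^(-as)F(s)} = u(t-a)f(t-a) with a=11, so L⁻¹{e^(-11s)·s/(s² + 1)} = u(t-11)·cos((t-11))

Final answer: u(t-11)·cos((t-11))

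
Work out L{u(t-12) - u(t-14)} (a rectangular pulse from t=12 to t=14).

L{u(t-a)} = e^(-as)/s. L{u(t-12) - u(t-14)} = (e^(-12s) - e^(-14s))/s

Final answer: (e^(-12s) - e^(-14s))/s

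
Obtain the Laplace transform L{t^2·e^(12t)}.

L{t^n·e^(at)} = n!/(s-a)^(n+1), so L{t^2·e^(12t)} = 2/(s-12)^3

Final answer: 2/(s-12)^3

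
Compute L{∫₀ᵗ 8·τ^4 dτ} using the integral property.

L{∫₀ᵗ f(τ)dτ} = F(s)/s with f(t) = 8t^4. F(s) = 192/s^5, so L{∫₀ᵗ 8·τ^4 dτ} = (192/s^5)/s = 192/s^6. (Check: ∫₀ᵗ 8·τ^4 dτ = 8t^5/5.)

Final answer: 192/s^6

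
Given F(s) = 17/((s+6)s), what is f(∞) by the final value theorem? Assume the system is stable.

f(∞) = lim_{s→0} sF(s) = lim_{s→0} 17/(s+6) = 17/6

Final answer: 17/6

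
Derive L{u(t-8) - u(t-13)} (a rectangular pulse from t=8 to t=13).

L{u(t-a)} = e^(-as)/s. L{u(t-8) - u(t-13)} = (e^(-8s) - e^(-13s))/s

Final answer: (e^(-8s) - e^(-13s))/s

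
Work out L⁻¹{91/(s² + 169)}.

This is the form c·a/(s² + a²) with a = 13, c = 7. L⁻¹ = 7·sin(13t)

Final answer: 7·sin(13t)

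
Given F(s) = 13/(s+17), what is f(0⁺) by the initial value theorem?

f(0⁺) = lim_{s→∞} s·13/(s+17) = lim_{s→∞} 13s/(s+17) = 13

Final answer: 13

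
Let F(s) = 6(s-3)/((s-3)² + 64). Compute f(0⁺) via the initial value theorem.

f(0⁺) = lim_{s→∞} sF(s) = lim_{s→∞} 6s(s-3)/((s-3)² + 64) = 6

Final answer: 6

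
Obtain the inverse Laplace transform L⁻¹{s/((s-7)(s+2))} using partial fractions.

Using partial fractions, f(t) = (7e^(7t) + 2e^(-2t))/9

Final answer: (7e^(7t) + 2e^(-2t))/9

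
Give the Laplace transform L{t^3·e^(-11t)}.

L{t^n·e^(at)} = n!/(s-a)^(n+1), so L{t^3·e^(-11t)} = 6/(s+11)^4

Final answer: 6/(s+11)^4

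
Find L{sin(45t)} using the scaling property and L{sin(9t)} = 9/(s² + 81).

Using L{f(at)} = (1/a)F(s/a) with a=5: L{sin(45t)} = (1/5) · 9/((s/5)² + 81) = (1/5) · 9·25/(s² + 2025) = 45/(s² + 2025)

Final answer: 45/(s² + 2025)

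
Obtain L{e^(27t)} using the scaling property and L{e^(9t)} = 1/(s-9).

Using L{f(at)} = (1/a)F(s/a) with a=3 and f(t) = e^(9t): L{e^(27t)} = (1/3) · 1/((s/3)-9) = (1/3) · 3/(s-27) = 1/(s-27)

Final answer: 1/(s-27)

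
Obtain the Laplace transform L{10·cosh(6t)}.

L{cosh(ωt)} = s/(s² - ω²), so L{cosh(6t)} = s/(s² - 36). Then L{10·cosh(6t)} = 10·s/(s² - 36) = 10s/(s² - 36)

Final answer: 10s/(s² - 36)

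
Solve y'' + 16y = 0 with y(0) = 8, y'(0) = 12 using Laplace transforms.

L{y''} + 16L{y} = 0. s²Y - 8s - 12 + 16Y = 0. Y(s² + 16) = 8s + 12. Y = (8s + 12)/(s² + 16). Inverting: y(t) = 8cos(4t) + 3sin(4t)

Final answer: y(t) = 8cos(4t) + 3sin(4t)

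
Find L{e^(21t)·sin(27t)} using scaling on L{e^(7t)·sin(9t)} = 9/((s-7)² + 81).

Scaling with a=3: L{e^(21t)·sin(27t)} = (1/3) · 9/((s/3-7)² + 81). Simplifying: 27/((s-21)² + 729)

Final answer: 27/((s-21)² + 729)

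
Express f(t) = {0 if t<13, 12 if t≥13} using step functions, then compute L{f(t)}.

f(t) = 12·u(t-13). L{u(t-13)} = e^(-13s)/s, so L{f(t)} = 12·e^(-13s)/s

Final answer: 12·e^(-13s)/s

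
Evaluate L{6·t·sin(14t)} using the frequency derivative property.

L{sin(14t)} = 14/(s² + 196). By L{t·f(t)} = -F'(s): -d/ds[14/(s² + 196)] = -(14)·(-2s)/(s² + 196)² = 28s/(s² + 196)². Then L{6·t·sin(14t)} = 6·28s/(s² + 196)² = 168s/(s² + 196)²

Final answer: 168s/(s² + 196)²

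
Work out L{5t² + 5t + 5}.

L{5t² + 5t + 5} = 5·2/s³ + 5/s² + 5/s = 10/s³ + 5/s² + 5/s

Final answer: 10/s³ + 5/s² + 5/s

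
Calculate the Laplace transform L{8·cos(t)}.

L{cos(ωt)} = s/(s² + ω²), so L{cos(t)} = s/(s² + 1). Then L{8·cos(t)} = 8·s/(s² + 1) = 8s/(s² + 1)

Final answer: 8s/(s² + 1)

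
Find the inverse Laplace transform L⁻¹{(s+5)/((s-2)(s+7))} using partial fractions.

Using partial fractions, f(t) = (7e^(2t) + 2e^(-7t))/9

Final answer: (7e^(2t) + 2e^(-7t))/9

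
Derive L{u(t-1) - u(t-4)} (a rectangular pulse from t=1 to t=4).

L{u(t-a)} = e^(-as)/s. L{u(t-1) - u(t-4)} = (e^(-s) - e^(-4s))/s

Final answer: (e^(-s) - e^(-4s))/s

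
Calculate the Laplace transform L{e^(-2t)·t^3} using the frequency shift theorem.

L{e^(at)·t^n} = n!/(s-a)^(n+1), so L{e^(-2t)·t^3} = 6/(s+2)^4

Final answer: 6/(s+2)^4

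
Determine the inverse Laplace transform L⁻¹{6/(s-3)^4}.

L⁻¹{n!/(s-a)^(n+1)} = t^n·e^(at) with n=3, a=3. So L⁻¹{6/(s-3)^4} = t^3·e^(3t)

Final answer: t^3·e^(3t)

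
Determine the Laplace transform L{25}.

L{25} = 25 · L{1} = 25/s

Final answer: 25/s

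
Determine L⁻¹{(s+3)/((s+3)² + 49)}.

Using frequency shift: L⁻¹{(s-a)/((s-a)² + b²)} = e^(at)cos(bt). Here a=-3, b=7

Final answer: e^(-3t)·cos(7t)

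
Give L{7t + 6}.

L{7t + 6} = 7·L{t} + 6·L{1} = 7/s² + 6/s

Final answer: 7/s² + 6/s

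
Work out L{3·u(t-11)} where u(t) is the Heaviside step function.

L{u(t-a)} = e^(-as)/s. Here a=11, so L{u(t-11)} = e^(-11s)/s, and L{3·u(t-11)} = 3·e^(-11s)/s

Final answer: 3·e^(-11s)/s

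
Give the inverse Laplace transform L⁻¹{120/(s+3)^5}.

L⁻¹{n!/(s-a)^(n+1)} = t^n·e^(at) with n=4, a=-3. So L⁻¹{24/(s+3)^5} = t^4·e^(-3t), and L⁻¹{120/(s+3)^5} = (120/24)·t^4·e^(-3t) = 5·t^4·e^(-3t)

Final answer: 5·t^4·e^(-3t)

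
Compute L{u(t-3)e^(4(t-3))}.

u(t-a)f(t-a) with f(t)=e^(4t). L{e^(4t)} = 1/(s-4). By time shift: e^(-3s)/(s-4)

Final answer: e^(-3s)/(s-4)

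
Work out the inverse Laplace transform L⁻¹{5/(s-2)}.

L⁻¹{1/(s-a)} = e^(at), so L⁻¹{1/(s-2)} = e^(2t), and L⁻¹{5/(s-2)} = 5·e^(2t)

Final answer: 5·e^(2t)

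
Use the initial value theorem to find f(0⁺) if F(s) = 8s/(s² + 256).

f(0⁺) = lim_{s→∞} s·8s/(s² + 256) = lim_{s→∞} 8s²/(s² + 256) = 8

Final answer: 8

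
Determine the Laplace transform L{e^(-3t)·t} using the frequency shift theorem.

L{e^(at)·t^n} = n!/(s-a)^(n+1), so L{e^(-3t)·t} = 1/(s+3)^2

Final answer: 1/(s+3)^2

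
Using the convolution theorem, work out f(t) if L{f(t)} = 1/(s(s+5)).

1/(s(s+5)) = (1/s)·(1/(s+5)) = L{1}·L{e^(-5t)}. By convolution, f(t) = 1*e^(-5t) = ∫₀ᵗ 1·e^(-5τ) dτ = (1 - e^(-5t))/5

Final answer: (1 - e^(-5t))/5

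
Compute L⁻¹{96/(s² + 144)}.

This is the form c·a/(s² + a²) with a = 12, c = 8. L⁻¹ = 8·sin(12t)

Final answer: 8·sin(12t)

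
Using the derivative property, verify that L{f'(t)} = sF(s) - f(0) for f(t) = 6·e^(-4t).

f'(t) = -24e^(-4t). Direct: L{f'(t)} = -24/(s+4). Property: s·6/(s+4) - 6 = (6s - 6(s+4))/(s+4) = -24/(s+4). ✓

Final answer: -24/(s+4)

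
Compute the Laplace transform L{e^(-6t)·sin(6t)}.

L{e^(at)·sin(ωt)} = ω/((s-a)² + ω²), so L{e^(-6t)·sin(6t)} = 6/((s+6)² + 36)

Final answer: 6/((s+6)² + 36)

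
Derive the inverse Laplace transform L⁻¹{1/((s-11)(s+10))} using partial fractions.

Decompose: A/(s-11) + B/(s+10). A = 1/21, B = -1/21. f(t) = (e^(11t) - e^(-10t))/21

Final answer: (e^(11t) - e^(-10t))/21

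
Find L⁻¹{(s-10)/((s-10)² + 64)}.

Using frequency shift: L⁻¹{(s-a)/((s-a)² + b²)} = e^(at)cos(bt). Here a=10, b=8

Final answer: e^(10t)·cos(8t)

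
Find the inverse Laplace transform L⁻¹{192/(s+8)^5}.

L⁻¹{n!/(s-a)^(n+1)} = t^n·e^(at) with n=4, a=-8. So L⁻¹{24/(s+8)^5} = t^4·e^(-8t), and L⁻¹{192/(s+8)^5} = (192/24)·t^4·e^(-8t) = 8·t^4·e^(-8t)

Final answer: 8·t^4·e^(-8t)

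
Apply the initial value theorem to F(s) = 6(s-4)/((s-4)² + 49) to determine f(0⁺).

f(0⁺) = lim_{s→∞} sF(s) = lim_{s→∞} 6s(s-4)/((s-4)² + 49) = 6

Final answer: 6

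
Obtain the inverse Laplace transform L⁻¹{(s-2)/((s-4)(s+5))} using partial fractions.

Using partial fractions, f(t) = (2e^(4t) + 7e^(-5t))/9

Final answer: (2e^(4t) + 7e^(-5t))/9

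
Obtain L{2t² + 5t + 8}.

L{2t² + 5t + 8} = 2·2/s³ + 5/s² + 8/s = 4/s³ + 5/s² + 8/s

Final answer: 4/s³ + 5/s² + 8/s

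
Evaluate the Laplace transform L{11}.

L{11} = 11 · L{1} = 11/s

Final answer: 11/s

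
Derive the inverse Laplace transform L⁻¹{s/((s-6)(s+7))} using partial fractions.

Using partial fractions, f(t) = (6e^(6t) + 7e^(-7t))/13

Final answer: (6e^(6t) + 7e^(-7t))/13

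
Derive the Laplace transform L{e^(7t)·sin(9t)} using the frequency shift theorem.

Frequency shift: L{e^(at)f(t)} = F(s-a). L{e^(7t)·sin(9t)} = 9/((s-7)² + 81)

Final answer: 9/((s-7)² + 81)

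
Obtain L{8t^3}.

L{t^n} = n!/s^(n+1). So L{8t^3} = 8·3!/s^4 = 48/s^4

Final answer: 48/s^4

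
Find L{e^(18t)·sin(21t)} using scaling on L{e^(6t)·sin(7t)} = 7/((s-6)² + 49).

Scaling with a=3: L{e^(18t)·sin(21t)} = (1/3) · 7/((s/3-6)² + 49). Simplifying: 21/((s-18)² + 441)

Final answer: 21/((s-18)² + 441)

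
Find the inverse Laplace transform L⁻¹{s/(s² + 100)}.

L⁻¹{s/(s² + 100)} = cos(10t)

Final answer: cos(10t)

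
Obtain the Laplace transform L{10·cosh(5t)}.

L{cosh(ωt)} = s/(s² - ω²), so L{cosh(5t)} = s/(s² - 25). Then L{10·cosh(5t)} = 10·s/(s² - 25) = 10s/(s² - 25)

Final answer: 10s/(s² - 25)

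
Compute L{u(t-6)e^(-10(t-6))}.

u(t-a)f(t-a) with f(t)=e^(-10t). L{e^(-10t)} = 1/(s+10). By time shift: e^(-6s)/(s+10)

Final answer: e^(-6s)/(s+10)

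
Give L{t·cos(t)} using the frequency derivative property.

L{cos(t)} = s/(s² + 1). Derivative: d/ds[s/(s² + 1)] = [(s² + 1) - s·2s]/(s² + 1)² = (1 - s²)/(s² + 1)². So L{t·cos(t)} = -F'(s) = (s² - 1)/(s² + 1)²

Final answer: (s² - 1)/(s² + 1)²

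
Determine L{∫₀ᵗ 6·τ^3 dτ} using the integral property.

L{∫₀ᵗ f(τ)dτ} = F(s)/s with f(t) = 6t^3. F(s) = 36/s^4, so L{∫₀ᵗ 6·τ^3 dτ} = (36/s^4)/s = 36/s^5. (Check: ∫₀ᵗ 6·τ^3 dτ = 6t^4/4.)

Final answer: 36/s^5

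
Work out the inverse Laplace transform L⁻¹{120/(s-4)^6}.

L⁻¹{n!/(s-a)^(n+1)} = t^n·e^(at), so L⁻¹{120/(s-4)^6} = t^5·e^(4t)

Final answer: t^5·e^(4t)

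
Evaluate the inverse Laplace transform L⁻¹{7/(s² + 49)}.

L⁻¹{7/(s² + 49)} = sin(7t)

Final answer: sin(7t)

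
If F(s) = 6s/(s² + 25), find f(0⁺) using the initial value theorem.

f(0⁺) = lim_{s→∞} s·6s/(s² + 25) = lim_{s→∞} 6s²/(s² + 25) = 6

Final answer: 6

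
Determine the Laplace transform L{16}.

L{16} = 16 · L{1} = 16/s

Final answer: 16/s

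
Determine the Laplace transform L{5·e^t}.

L{e^(at)} = 1/(s-a), so L{e^t} = 1/(s-1). Then L{5·e^t} = 5/(s-1)

Final answer: 5/(s-1)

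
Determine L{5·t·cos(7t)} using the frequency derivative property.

L{cos(7t)} = s/(s² + 49). Derivative: d/ds[s/(s² + 49)] = [(s² + 49) - s·2s]/(s² + 49)² = (49 - s²)/(s² + 49)². So L{t·cos(7t)} = -F'(s) = (s² - 49)/(s² + 49)². Then L{5·t·cos(7t)} = 5·(s² - 49)/(s² + 49)²

Final answer: 5·(s² - 49)/(s² + 49)²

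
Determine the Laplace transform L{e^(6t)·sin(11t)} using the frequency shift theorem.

Frequency shift: L{e^(at)f(t)} = F(s-a). L{e^(6t)·sin(11t)} = 11/((s-6)² + 121)

Final answer: 11/((s-6)² + 121)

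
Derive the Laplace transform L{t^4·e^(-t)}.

L{t^n·e^(at)} = n!/(s-a)^(n+1), so L{t^4·e^(-t)} = 24/(s+1)^5

Final answer: 24/(s+1)^5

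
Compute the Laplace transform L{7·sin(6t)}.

L{sin(ωt)} = ω/(s² + ω²), so L{sin(6t)} = 6/(s² + 36). Then L{7·sin(6t)} = 7·6/(s² + 36) = 42/(s² + 36)

Final answer: 42/(s² + 36)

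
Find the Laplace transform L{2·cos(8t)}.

L{cos(ωt)} = s/(s² + ω²), so L{cos(8t)} = s/(s² + 64). Then L{2·cos(8t)} = 2·s/(s² + 64) = 2s/(s² + 64)

Final answer: 2s/(s² + 64)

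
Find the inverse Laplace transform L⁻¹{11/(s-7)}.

L⁻¹{1/(s-a)} = e^(at), so L⁻¹{1/(s-7)} = e^(7t), and L⁻¹{11/(s-7)} = 11·e^(7t)

Final answer: 11·e^(7t)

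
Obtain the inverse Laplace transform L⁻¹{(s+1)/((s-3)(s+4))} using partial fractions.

Using partial fractions, f(t) = (4e^(3t) + 3e^(-4t))/7

Final answer: (4e^(3t) + 3e^(-4t))/7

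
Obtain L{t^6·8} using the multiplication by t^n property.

L{8} = 8/s. d^1/ds^1[1/s] = -1/s². d^2/ds^2[1/s] = 2/s^3. d^3/ds^3[1/s] = -6/s^4. d^4/ds^4[1/s] = 24/s^5. d^5/ds^5[1/s] = -120/s^6. d^6/ds^6[1/s] = 720/s^7. So L{t^6} = (-1)^{6}·720/s^7 = 720/s^7. Then L{t^6·8} = 8·720/s^7 = 5760/s^7

Final answer: 5760/s^7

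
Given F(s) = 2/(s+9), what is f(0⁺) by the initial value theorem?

f(0⁺) = lim_{s→∞} s·2/(s+9) = lim_{s→∞} 2s/(s+9) = 2

Final answer: 2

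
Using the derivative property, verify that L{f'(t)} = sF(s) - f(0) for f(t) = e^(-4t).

f'(t) = -4e^(-4t). Direct: L{f'(t)} = -4/(s+4). Property: s·1/(s+4) - 1 = (s - (s+4))/(s+4) = -4/(s+4). ✓

Final answer: -4/(s+4)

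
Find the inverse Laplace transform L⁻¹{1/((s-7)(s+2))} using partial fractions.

Decompose: A/(s-7) + B/(s+2). A = 1/9, B = -1/9. f(t) = (e^(7t) - e^(-2t))/9

Final answer: (e^(7t) - e^(-2t))/9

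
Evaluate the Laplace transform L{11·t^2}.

L{t^n} = n!/s^(n+1), so L{t^2} = 2/s^3. Then L{11·t^2} = 11·2/s^3 = 22/s^3

Final answer: 22/s^3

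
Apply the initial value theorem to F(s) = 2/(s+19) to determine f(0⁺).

f(0⁺) = lim_{s→∞} s·2/(s+19) = lim_{s→∞} 2s/(s+19) = 2

Final answer: 2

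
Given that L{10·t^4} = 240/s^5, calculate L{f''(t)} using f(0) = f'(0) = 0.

L{f''(t)} = s²F(s) - sf(0) - f'(0) = s²·240/s^5 - 0 - 0 = 240/s^3

Final answer: 240/s^3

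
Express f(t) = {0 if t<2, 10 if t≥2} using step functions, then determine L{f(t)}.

f(t) = 10·u(t-2). L{u(t-2)} = e^(-2s)/s, so L{f(t)} = 10·e^(-2s)/s

Final answer: 10·e^(-2s)/s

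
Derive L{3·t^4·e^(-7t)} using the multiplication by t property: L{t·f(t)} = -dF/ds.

Using L{t^n·e^(at)} = n!/(s-a)^(n+1), L{t^4·e^(-7t)} = 24/(s+7)^5, so L{3·t^4·e^(-7t)} = 3·24/(s+7)^5 = 72/(s+7)^5

Final answer: 72/(s+7)^5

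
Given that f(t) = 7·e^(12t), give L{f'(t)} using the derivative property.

f(0) = 7, F(s) = 7/(s-12). L{f'(t)} = s·F(s) - f(0) = 7s/(s-12) - 7 = (7s - 7(s-12))/(s-12) = 84/(s-12)

Final answer: 84/(s-12)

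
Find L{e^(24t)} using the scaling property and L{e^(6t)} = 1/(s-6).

Using L{f(at)} = (1/a)F(s/a) with a=4 and f(t) = e^(6t): L{e^(24t)} = (1/4) · 1/((s/4)-6) = (1/4) · 4/(s-24) = 1/(s-24)

Final answer: 1/(s-24)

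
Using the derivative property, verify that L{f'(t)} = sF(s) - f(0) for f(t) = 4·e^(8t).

f'(t) = 32e^(8t). Direct: L{f'(t)} = 32/(s-8). Property: s·4/(s-8) - 4 = (4s - 4(s-8))/(s-8) = 32/(s-8). ✓

Final answer: 32/(s-8)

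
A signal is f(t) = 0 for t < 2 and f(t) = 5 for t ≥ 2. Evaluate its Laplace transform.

f(t) = 5·u(t-2). L{u(t-2)} = e^(-2s)/s, so L{f(t)} = 5·e^(-2s)/s

Final answer: 5·e^(-2s)/s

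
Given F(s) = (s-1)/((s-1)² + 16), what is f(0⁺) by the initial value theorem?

f(0⁺) = lim_{s→∞} sF(s) = lim_{s→∞} s(s-1)/((s-1)² + 16) = 1

Final answer: 1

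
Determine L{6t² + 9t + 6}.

L{6t² + 9t + 6} = 6·2/s³ + 9/s² + 6/s = 12/s³ + 9/s² + 6/s

Final answer: 12/s³ + 9/s² + 6/s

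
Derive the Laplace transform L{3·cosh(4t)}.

L{cosh(ωt)} = s/(s² - ω²), so L{cosh(4t)} = s/(s² - 16). Then L{3·cosh(4t)} = 3·s/(s² - 16) = 3s/(s² - 16)

Final answer: 3s/(s² - 16)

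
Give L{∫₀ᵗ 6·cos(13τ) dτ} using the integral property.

L{∫₀ᵗ f(τ)dτ} = F(s)/s with F(s) = 6s/(s² + 169), so the result is (6s/(s² + 169))/s = 6/(s² + 169)

Final answer: 6/(s² + 169)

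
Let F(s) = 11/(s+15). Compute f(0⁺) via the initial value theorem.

f(0⁺) = lim_{s→∞} s·11/(s+15) = lim_{s→∞} 11s/(s+15) = 11

Final answer: 11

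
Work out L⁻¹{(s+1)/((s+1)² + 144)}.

Using frequency shift: L⁻¹{(s-a)/((s-a)² + b²)} = e^(at)cos(bt). Here a=-1, b=12

Final answer: e^(-t)·cos(12t)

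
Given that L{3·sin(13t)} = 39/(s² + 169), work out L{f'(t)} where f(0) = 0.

L{f'(t)} = s·F(s) - f(0) = s·39/(s² + 169) - 0 = 39s/(s² + 169)

Final answer: 39s/(s² + 169)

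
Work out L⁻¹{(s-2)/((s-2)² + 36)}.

Using frequency shift: L⁻¹{(s-a)/((s-a)² + b²)} = e^(at)cos(bt). Here a=2, b=6

Final answer: e^(2t)·cos(6t)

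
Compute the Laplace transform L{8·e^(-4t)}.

L{e^(at)} = 1/(s-a), so L{e^(-4t)} = 1/(s+4). Then L{8·e^(-4t)} = 8/(s+4)

Final answer: 8/(s+4)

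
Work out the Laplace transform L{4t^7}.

L{4t^7} = 4 · L{t^7} = 4 · 5040/s^8 = 20160/s^8

Final answer: 20160/s^8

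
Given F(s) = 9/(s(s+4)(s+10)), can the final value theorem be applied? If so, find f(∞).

Poles of sF(s) = 9/((s+4)(s+10)) are at s = -4 and s = -10, both in the left half-plane. Theorem applies. f(∞) = lim_{s→0} sF(s) = 9/(4·10) = 9/40

Final answer: 9/40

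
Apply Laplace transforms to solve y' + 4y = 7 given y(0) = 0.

sY + 4Y = 7/s. Y = 7/(s(s+4)). Partial fractions: Y = 7/4/s - 7/4/(s+4)

Final answer: y(t) = 7/4(1 - e^(-4t))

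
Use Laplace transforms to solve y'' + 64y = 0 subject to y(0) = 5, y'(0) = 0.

L{y''} + 64L{y} = 0. s²Y - 5s - 0 + 64Y = 0. Y(s² + 64) = 5s. Y = (5s)/(s² + 64). Inverting: y(t) = 5cos(8t)

Final answer: y(t) = 5cos(8t)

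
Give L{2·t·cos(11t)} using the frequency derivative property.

L{cos(11t)} = s/(s² + 121). Derivative: d/ds[s/(s² + 121)] = [(s² + 121) - s·2s]/(s² + 121)² = (121 - s²)/(s² + 121)². So L{t·cos(11t)} = -F'(s) = (s² - 121)/(s² + 121)². Then L{2·t·cos(11t)} = 2·(s² - 121)/(s² + 121)²

Final answer: 2·(s² - 121)/(s² + 121)²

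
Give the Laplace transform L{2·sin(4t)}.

L{sin(ωt)} = ω/(s² + ω²), so L{sin(4t)} = 4/(s² + 16). Then L{2·sin(4t)} = 2·4/(s² + 16) = 8/(s² + 16)

Final answer: 8/(s² + 16)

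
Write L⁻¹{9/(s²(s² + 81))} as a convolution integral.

9/(s²(s² + 81)) = (1/s²)·(9/(s² + 81)) = L{t}·L{sin(9t)}. So f(t) = t*(sin(9t)) = ∫₀ᵗ τ·sin(9(t-τ)) dτ

Final answer: ∫₀ᵗ τ·sin(9(t-τ)) dτ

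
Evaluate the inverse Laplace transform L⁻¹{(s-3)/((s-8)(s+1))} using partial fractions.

Using partial fractions, f(t) = (5e^(8t) + 4e^(-t))/9

Final answer: (5e^(8t) + 4e^(-t))/9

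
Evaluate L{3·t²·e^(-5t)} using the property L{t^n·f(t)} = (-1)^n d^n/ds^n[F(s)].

L{e^(-5t)} = 1/(s+5). d/ds[1/(s+5)] = -1/(s+5)². d²/ds²[1/(s+5)] = 2/(s+5)³. So L{t²·e^(-5t)} = (-1)² · 2/(s+5)³ = 2/(s+5)³. Then L{3·t²·e^(-5t)} = 3·2/(s+5)³ = 6/(s+5)³

Final answer: 6/(s+5)³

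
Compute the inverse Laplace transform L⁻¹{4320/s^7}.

L⁻¹{n!/s^(n+1)} = t^n with n=6. So L⁻¹{720/s^7} = t^6, and L⁻¹{4320/s^7} = (4320/720)·t^6 = 6·t^6

Final answer: 6·t^6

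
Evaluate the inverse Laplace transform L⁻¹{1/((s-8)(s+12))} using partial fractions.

Decompose: A/(s-8) + B/(s+12). A = 1/20, B = -1/20. f(t) = (e^(8t) - e^(-12t))/20

Final answer: (e^(8t) - e^(-12t))/20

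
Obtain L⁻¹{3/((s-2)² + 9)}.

Form: b/((s-a)² + b²) → e^(at)sin(bt). With a=2, b=3

Final answer: e^(2t)·sin(3t)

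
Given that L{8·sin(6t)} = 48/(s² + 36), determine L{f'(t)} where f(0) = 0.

L{f'(t)} = s·F(s) - f(0) = s·48/(s² + 36) - 0 = 48s/(s² + 36)

Final answer: 48s/(s² + 36)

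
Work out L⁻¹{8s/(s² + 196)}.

This is the form c·s/(s² + a²) with a = 14, c = 8. L⁻¹ = 8·cos(14t)

Final answer: 8·cos(14t)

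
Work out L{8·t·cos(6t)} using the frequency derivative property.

L{cos(6t)} = s/(s² + 36). Derivative: d/ds[s/(s² + 36)] = [(s² + 36) - s·2s]/(s² + 36)² = (36 - s²)/(s² + 36)². So L{t·cos(6t)} = -F'(s) = (s² - 36)/(s² + 36)². Then L{8·t·cos(6t)} = 8·(s² - 36)/(s² + 36)²

Final answer: 8·(s² - 36)/(s² + 36)²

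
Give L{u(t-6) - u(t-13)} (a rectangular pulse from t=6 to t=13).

L{u(t-a)} = e^(-as)/s. L{u(t-6) - u(t-13)} = (e^(-6s) - e^(-13s))/s

Final answer: (e^(-6s) - e^(-13s))/s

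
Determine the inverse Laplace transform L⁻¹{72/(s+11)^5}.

L⁻¹{n!/(s-a)^(n+1)} = t^n·e^(at) with n=4, a=-11. So L⁻¹{24/(s+11)^5} = t^4·e^(-11t), and L⁻¹{72/(s+11)^5} = (72/24)·t^4·e^(-11t) = 3·t^4·e^(-11t)

Final answer: 3·t^4·e^(-11t)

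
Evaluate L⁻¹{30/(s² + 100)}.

This is the form c·a/(s² + a²) with a = 10, c = 3. L⁻¹ = 3·sin(10t)

Final answer: 3·sin(10t)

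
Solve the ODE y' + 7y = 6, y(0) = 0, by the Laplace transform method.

sY + 7Y = 6/s. Y = 6/(s(s+7)). Partial fractions: Y = 6/7/s - 6/7/(s+7)

Final answer: y(t) = 6/7(1 - e^(-7t))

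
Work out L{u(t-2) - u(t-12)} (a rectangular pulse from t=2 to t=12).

L{u(t-a)} = e^(-as)/s. L{u(t-2) - u(t-12)} = (e^(-2s) - e^(-12s))/s

Final answer: (e^(-2s) - e^(-12s))/s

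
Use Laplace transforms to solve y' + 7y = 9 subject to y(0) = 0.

sY + 7Y = 9/s. Y = 9/(s(s+7)). Partial fractions: Y = 9/7/s - 9/7/(s+7)

Final answer: y(t) = 9/7(1 - e^(-7t))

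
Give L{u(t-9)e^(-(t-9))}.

u(t-a)f(t-a) with f(t)=e^(-t). L{e^(-t)} = 1/(s+1). By time shift: e^(-9s)/(s+1)

Final answer: e^(-9s)/(s+1)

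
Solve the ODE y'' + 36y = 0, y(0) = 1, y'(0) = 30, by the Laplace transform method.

L{y''} + 36L{y} = 0. s²Y - s - 30 + 36Y = 0. Y(s² + 36) = s + 30. Y = (s + 30)/(s² + 36). Inverting: y(t) = cos(6t) + 5sin(6t)

Final answer: y(t) = cos(6t) + 5sin(6t)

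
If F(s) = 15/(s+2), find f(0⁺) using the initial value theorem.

f(0⁺) = lim_{s→∞} s·15/(s+2) = lim_{s→∞} 15s/(s+2) = 15

Final answer: 15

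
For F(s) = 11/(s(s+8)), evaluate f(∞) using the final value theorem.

f(∞) = lim_{s→0} s·11/(s(s+8)) = lim_{s→0} 11/(s+8) = 11/8 = 11/8

Final answer: 11/8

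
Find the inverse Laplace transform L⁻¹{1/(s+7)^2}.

L⁻¹{n!/(s-a)^(n+1)} = t^n·e^(at), so L⁻¹{1/(s+7)^2} = t·e^(-7t)

Final answer: t·e^(-7t)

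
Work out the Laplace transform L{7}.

L{7} = 7 · L{1} = 7/s

Final answer: 7/s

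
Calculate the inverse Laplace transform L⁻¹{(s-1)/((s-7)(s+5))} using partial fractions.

Using partial fractions, f(t) = (6e^(7t) + 6e^(-5t))/12

Final answer: (6e^(7t) + 6e^(-5t))/12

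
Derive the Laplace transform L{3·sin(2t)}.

L{sin(ωt)} = ω/(s² + ω²), so L{sin(2t)} = 2/(s² + 4). Then L{3·sin(2t)} = 3·2/(s² + 4) = 6/(s² + 4)

Final answer: 6/(s² + 4)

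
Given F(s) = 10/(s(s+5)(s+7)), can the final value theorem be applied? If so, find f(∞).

Poles of sF(s) = 10/((s+5)(s+7)) are at s = -5 and s = -7, both in the left half-plane. Theorem applies. f(∞) = lim_{s→0} sF(s) = 10/(5·7) = 2/7

Final answer: 2/7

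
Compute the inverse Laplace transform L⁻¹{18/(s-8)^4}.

L⁻¹{n!/(s-a)^(n+1)} = t^n·e^(at) with n=3, a=8. So L⁻¹{6/(s-8)^4} = t^3·e^(8t), and L⁻¹{18/(s-8)^4} = (18/6)·t^3·e^(8t) = 3·t^3·e^(8t)

Final answer: 3·t^3·e^(8t)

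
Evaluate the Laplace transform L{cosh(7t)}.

L{cosh(ωt)} = s/(s² - ω²), so L{cosh(7t)} = s/(s² - 49)

Final answer: s/(s² - 49)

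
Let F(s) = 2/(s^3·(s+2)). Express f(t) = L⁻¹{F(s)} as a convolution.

2/(s^3·(s+2)) = (2/s^3)·(1/(s+2)) = L{t^2}·L{e^(-2t)}. So f(t) = t^2*e^(-2t) = ∫₀ᵗ τ^2·e^(-2(t-τ)) dτ

Final answer: ∫₀ᵗ τ^2·e^(-2(t-τ)) dτ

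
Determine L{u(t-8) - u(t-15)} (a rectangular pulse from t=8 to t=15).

L{u(t-a)} = e^(-as)/s. L{u(t-8) - u(t-15)} = (e^(-8s) - e^(-15s))/s

Final answer: (e^(-8s) - e^(-15s))/s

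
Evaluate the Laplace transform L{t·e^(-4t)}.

L{t^n·e^(at)} = n!/(s-a)^(n+1), so L{t·e^(-4t)} = 1/(s+4)^2

Final answer: 1/(s+4)^2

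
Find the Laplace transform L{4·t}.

L{t^n} = n!/s^(n+1), so L{t} = 1/s^2. Then L{4·t} = 4·1/s^2 = 4/s^2

Final answer: 4/s^2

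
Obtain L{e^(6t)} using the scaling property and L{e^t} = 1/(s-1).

Using L{f(at)} = (1/a)F(s/a) with a=6 and f(t) = e^t: L{e^(6t)} = (1/6) · 1/((s/6)-1) = (1/6) · 6/(s-6) = 1/(s-6)

Final answer: 1/(s-6)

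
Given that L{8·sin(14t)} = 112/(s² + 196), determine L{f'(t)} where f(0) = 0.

L{f'(t)} = s·F(s) - f(0) = s·112/(s² + 196) - 0 = 112s/(s² + 196)

Final answer: 112s/(s² + 196)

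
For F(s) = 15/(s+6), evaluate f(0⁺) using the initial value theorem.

f(0⁺) = lim_{s→∞} s·15/(s+6) = lim_{s→∞} 15s/(s+6) = 15

Final answer: 15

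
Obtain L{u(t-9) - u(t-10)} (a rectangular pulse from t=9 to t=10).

L{u(t-a)} = e^(-as)/s. L{u(t-9) - u(t-10)} = (e^(-9s) - e^(-10s))/s

Final answer: (e^(-9s) - e^(-10s))/s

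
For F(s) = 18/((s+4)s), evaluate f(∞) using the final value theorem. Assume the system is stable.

f(∞) = lim_{s→0} sF(s) = lim_{s→0} 18/(s+4) = 9/2

Final answer: 9/2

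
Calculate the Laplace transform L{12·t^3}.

L{t^n} = n!/s^(n+1), so L{t^3} = 6/s^4. Then L{12·t^3} = 12·6/s^4 = 72/s^4

Final answer: 72/s^4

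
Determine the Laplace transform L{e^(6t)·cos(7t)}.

L{e^(at)·cos(ωt)} = (s-a)/((s-a)² + ω²), so L{e^(6t)·cos(7t)} = (s-6)/((s-6)² + 49)

Final answer: (s-6)/((s-6)² + 49)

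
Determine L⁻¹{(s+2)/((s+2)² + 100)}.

Using frequency shift: L⁻¹{(s-a)/((s-a)² + b²)} = e^(at)cos(bt). Here a=-2, b=10

Final answer: e^(-2t)·cos(10t)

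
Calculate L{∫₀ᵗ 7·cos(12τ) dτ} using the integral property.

L{∫₀ᵗ f(τ)dτ} = F(s)/s with F(s) = 7s/(s² + 144), so the result is (7s/(s² + 144))/s = 7/(s² + 144)

Final answer: 7/(s² + 144)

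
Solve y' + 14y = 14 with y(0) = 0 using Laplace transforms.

sY + 14Y = 14/s. Y = 14/(s(s+14)). Partial fractions: Y = 1/s - 1/(s+14)

Final answer: y(t) = (1 - e^(-14t))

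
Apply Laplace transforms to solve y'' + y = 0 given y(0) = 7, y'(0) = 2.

L{y''} + 1L{y} = 0. s²Y - 7s - 2 + Y = 0. Y(s² + 1) = 7s + 2. Y = (7s + 2)/(s² + 1). Inverting: y(t) = 7cos(t) + 2sin(t)

Final answer: y(t) = 7cos(t) + 2sin(t)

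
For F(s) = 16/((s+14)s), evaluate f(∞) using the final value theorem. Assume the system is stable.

f(∞) = lim_{s→0} sF(s) = lim_{s→0} 16/(s+14) = 8/7

Final answer: 8/7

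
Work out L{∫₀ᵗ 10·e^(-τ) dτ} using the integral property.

L{∫₀ᵗ f(τ)dτ} = F(s)/s with F(s) = 10/(s+1), so L{∫₀ᵗ 10·e^(-τ) dτ} = 10/(s(s+1))

Final answer: 10/(s(s+1))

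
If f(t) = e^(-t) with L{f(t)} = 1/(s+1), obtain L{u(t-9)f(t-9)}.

Time shift theorem: L{u(t-a)f(t-a)} = e^(-as)F(s). Here a=9, F(s) = 1/(s+1), so L{u(t-9)f(t-9)} = e^(-9s)·1/(s+1)

Final answer: e^(-9s)·1/(s+1)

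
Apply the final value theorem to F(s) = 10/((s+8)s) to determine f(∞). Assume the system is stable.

f(∞) = lim_{s→0} sF(s) = lim_{s→0} 10/(s+8) = 5/4

Final answer: 5/4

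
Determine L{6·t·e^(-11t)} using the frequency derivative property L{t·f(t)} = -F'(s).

L{e^(-11t)} = 1/(s+11). By frequency derivative: L{t·e^(-11t)} = -d/ds[1/(s+11)] = -(-1)/(s+11)² = 1/(s+11)². Then L{6·t·e^(-11t)} = 6·1/(s+11)² = 6/(s+11)²

Final answer: 6/(s+11)²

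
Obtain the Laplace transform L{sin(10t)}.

L{sin(ωt)} = ω/(s² + ω²), so L{sin(10t)} = 10/(s² + 100)

Final answer: 10/(s² + 100)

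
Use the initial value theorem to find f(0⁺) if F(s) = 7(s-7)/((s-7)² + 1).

f(0⁺) = lim_{s→∞} sF(s) = lim_{s→∞} 7s(s-7)/((s-7)² + 1) = 7

Final answer: 7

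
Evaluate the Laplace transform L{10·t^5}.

L{t^n} = n!/s^(n+1), so L{t^5} = 120/s^6. Then L{10·t^5} = 10·120/s^6 = 1200/s^6

Final answer: 1200/s^6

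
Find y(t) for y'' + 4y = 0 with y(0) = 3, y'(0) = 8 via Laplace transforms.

L{y''} + 4L{y} = 0. s²Y - 3s - 8 + 4Y = 0. Y(s² + 4) = 3s + 8. Y = (3s + 8)/(s² + 4). Inverting: y(t) = 3cos(2t) + 4sin(2t)

Final answer: y(t) = 3cos(2t) + 4sin(2t)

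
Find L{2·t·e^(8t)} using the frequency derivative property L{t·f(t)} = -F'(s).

L{e^(8t)} = 1/(s-8). By frequency derivative: L{t·e^(8t)} = -d/ds[1/(s-8)] = -(-1)/(s-8)² = 1/(s-8)². Then L{2·t·e^(8t)} = 2·1/(s-8)² = 2/(s-8)²

Final answer: 2/(s-8)²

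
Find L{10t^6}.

L{t^n} = n!/s^(n+1). So L{10t^6} = 10·6!/s^7 = 7200/s^7

Final answer: 7200/s^7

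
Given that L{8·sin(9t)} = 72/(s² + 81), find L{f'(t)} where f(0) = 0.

L{f'(t)} = s·F(s) - f(0) = s·72/(s² + 81) - 0 = 72s/(s² + 81)

Final answer: 72s/(s² + 81)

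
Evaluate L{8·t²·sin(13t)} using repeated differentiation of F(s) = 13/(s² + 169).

F(s) = 13/(s² + 169). F'(s) = -26s/(s² + 169)². F''(s) = -26(169 - 3s²)/(s² + 169)³ = (78s² - 4394)/(s² + 169)³. So L{t²·sin(13t)} = (-1)² F''(s) = (78s² - 4394)/(s² + 169)³. Then L{8·t²·sin(13t)} = 8·(78s² - 4394)/(s² + 169)³ = (624s² - 35152)/(s² + 169)³

Final answer: (624s² - 35152)/(s² + 169)³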